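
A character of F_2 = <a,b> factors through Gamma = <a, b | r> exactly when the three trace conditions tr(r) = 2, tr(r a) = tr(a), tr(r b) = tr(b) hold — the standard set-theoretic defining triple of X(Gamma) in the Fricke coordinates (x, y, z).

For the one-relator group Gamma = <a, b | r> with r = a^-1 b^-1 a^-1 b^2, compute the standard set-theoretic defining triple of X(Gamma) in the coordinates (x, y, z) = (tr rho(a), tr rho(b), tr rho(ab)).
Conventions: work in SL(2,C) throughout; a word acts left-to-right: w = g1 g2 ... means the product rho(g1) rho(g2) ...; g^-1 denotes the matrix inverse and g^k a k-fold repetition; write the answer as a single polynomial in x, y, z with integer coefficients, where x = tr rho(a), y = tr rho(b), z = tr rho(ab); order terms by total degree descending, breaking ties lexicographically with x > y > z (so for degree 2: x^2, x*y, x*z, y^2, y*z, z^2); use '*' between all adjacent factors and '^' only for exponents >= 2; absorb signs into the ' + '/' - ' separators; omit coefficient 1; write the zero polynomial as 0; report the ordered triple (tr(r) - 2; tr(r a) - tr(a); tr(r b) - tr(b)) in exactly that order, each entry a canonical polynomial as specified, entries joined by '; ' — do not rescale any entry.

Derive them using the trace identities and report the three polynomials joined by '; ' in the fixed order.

reduce: tr(b a^-1) = tr(b) * tr(a) - tr(b a) = x*y - z
tr(b^2 a) = tr(b) * tr(a b) - tr(a) = y*z - x
tr(b^2) = tr(b) * tr(b) - tr(1) = y^2 - 2
tr(a b^2 a) = tr(a) * tr(b^2 a) - tr(b^2) = x*y*z - x^2 - y^2 + 2
tr(a b a b) = tr(a b) * tr(a b) - tr(1)   [split at repeated a] = z^2 - 2
tr(a b a) = tr(a) * tr(b a) - tr(b) = x*z - y
reduce: tr(a b^2 a b) = tr(b) * tr(a b a b) - tr(a b a) = y*z^2 - x*z - y
tr(b^-1 a b^2 a) = tr(a b^2 a) * tr(b) - tr(a b^2 a b) = x*y^2*z - x^2*y - y^3 - y*z^2 + x*z + 3*y
reduce: tr(b^2 a^-1 b^-1 a) = tr(b^-1 a b^2) * tr(a) - tr(b^-1 a b^2 a) = -x*y^2*z + x^2*y + y^3 + y*z^2 - 3*y
reduce: tr(a^-1 b^-1 a^-1 b^2) = tr(b^2 a^-1 b^-1) * tr(a) - tr(b^2 a^-1 b^-1 a) = x*y^2*z - y^3 - y*z^2 - x*z + 3*y
tr(b^2 a^-1) = tr(b^2) * tr(a) - tr(b^2 a)  (eliminate a^-1) = x*y^2 - y*z - x
tr(a b^3 a) = tr(b) * tr(b a^2 b) - tr(b a^2)  (reduce the b square) = x*y^2*z - x^2*y - y^3 - x*z + 3*y
so tr(a b^3 a b) = tr(b) * tr(a b a b^2) - tr(a b a b)  (reduce the b square) = y^2*z^2 - x*y*z - y^2 - z^2 + 2
tr(b^-1 a b^3 a) = tr(a b^3 a) * tr(b) - tr(a b^3 a b)  (eliminate b^-1) = x*y^3*z - x^2*y^2 - y^4 - y^2*z^2 + 4*y^2 + z^2 - 2
tr(b^3 a^-1 b^-1 a) = tr(b^-1 a b^3) * tr(a) - tr(b^-1 a b^3 a)  (eliminate a^-1) = -x*y^3*z + x^2*y^2 + y^4 + y^2*z^2 + x*y*z - x^2 - 4*y^2 - z^2 + 2
so tr(a^-1 b^-1 a^-1 b^3) = tr(b^3 a^-1 b^-1) * tr(a) - tr(b^3 a^-1 b^-1 a)  (eliminate a^-1) = x*y^3*z - y^4 - y^2*z^2 - 2*x*y*z + 4*y^2 + z^2 - 2
assemble the triple (tr(r) - 2; tr(r a) - x; tr(r b) - y)

x*y^2*z - y^3 - y*z^2 - x*z + 3*y - 2; x*y - x - z; x*y^3*z - y^4 - y^2*z^2 - 2*x*y*z + 4*y^2 + z^2 - y - 2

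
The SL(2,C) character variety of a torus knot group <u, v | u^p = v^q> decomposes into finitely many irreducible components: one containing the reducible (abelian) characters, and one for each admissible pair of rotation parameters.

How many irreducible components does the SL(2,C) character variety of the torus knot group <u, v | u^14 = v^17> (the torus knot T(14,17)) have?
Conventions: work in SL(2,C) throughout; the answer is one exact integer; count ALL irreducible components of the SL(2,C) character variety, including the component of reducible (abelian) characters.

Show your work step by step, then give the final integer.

105

For T(14,17): irreducibility forces the central element u^14 = v^17 to one of +I, -I.
On an irreducible component, tr(u) is locked at 2*cos(pi*alpha/14) for some alpha in 1..13, and tr(v) at 2*cos(pi*beta/17) for some beta in 1..16.
Consistency of u^14 = (-1)^alpha I with v^17 = (-1)^beta I forces alpha = beta (mod 2).
count pairs: odd alpha (7 choices) x odd beta (8), plus even alpha (6) x even beta (8): 7*8 + 6*8 = 104.
components with irreducible characters: 104; plus the single component of reducible (abelian) characters: total 105.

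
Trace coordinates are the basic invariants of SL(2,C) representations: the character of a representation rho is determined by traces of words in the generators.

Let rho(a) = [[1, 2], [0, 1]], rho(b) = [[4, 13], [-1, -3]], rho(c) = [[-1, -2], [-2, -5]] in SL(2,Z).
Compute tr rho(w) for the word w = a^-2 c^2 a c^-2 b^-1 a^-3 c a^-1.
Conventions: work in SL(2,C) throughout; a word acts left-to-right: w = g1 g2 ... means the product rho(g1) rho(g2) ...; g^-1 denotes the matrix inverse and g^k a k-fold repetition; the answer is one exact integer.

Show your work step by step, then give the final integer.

rho(a^-1) = [[1, -2], [0, 1]]
... * rho(a^-1) = [[1, -2], [0, 1]]  ->  [[1, -4], [0, 1]]
... * rho(c) = [[-1, -2], [-2, -5]]  ->  [[7, 18], [-2, -5]]
... * rho(c) = [[-1, -2], [-2, -5]]  ->  [[-43, -104], [12, 29]]
... * rho(a) = [[1, 2], [0, 1]]  ->  [[-43, -190], [12, 53]]
... * rho(c^-1) = [[-5, 2], [2, -1]]  ->  [[-165, 104], [46, -29]]
... * rho(c^-1) = [[-5, 2], [2, -1]]  ->  [[1033, -434], [-288, 121]]
... * rho(b^-1) = [[-3, -13], [1, 4]]  ->  [[-3533, -15165], [985, 4228]]
... * rho(a^-1) = [[1, -2], [0, 1]]  ->  [[-3533, -8099], [985, 2258]]
... * rho(a^-1) = [[1, -2], [0, 1]]  ->  [[-3533, -1033], [985, 288]]
... * rho(a^-1) = [[1, -2], [0, 1]]  ->  [[-3533, 6033], [985, -1682]]
... * rho(c) = [[-1, -2], [-2, -5]]  ->  [[-8533, -23099], [2379, 6440]]
... * rho(a^-1) = [[1, -2], [0, 1]]  ->  [[-8533, -6033], [2379, 1682]]
tr = -8533 + 1682 = -6851

-6851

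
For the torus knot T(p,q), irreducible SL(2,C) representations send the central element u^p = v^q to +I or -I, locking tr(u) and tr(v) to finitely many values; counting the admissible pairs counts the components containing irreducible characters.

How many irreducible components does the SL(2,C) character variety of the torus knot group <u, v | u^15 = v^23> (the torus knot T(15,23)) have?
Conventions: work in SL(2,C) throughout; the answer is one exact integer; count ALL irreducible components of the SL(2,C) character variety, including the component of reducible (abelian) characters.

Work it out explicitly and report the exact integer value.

155

Gamma = < u, v | u^15 = v^23 > (torus knot T(15,23)); the central element u^15 = v^23 acts as +I or -I in any irreducible SL(2,C) representation.
On an irreducible component, tr(u) is locked at 2*cos(pi*alpha/15) for some alpha in 1..14, and tr(v) at 2*cos(pi*beta/23) for some beta in 1..22.
Consistency of u^15 = (-1)^alpha I with v^23 = (-1)^beta I forces alpha = beta (mod 2).
Enumerate parity-matched pairs: 7*11 odd-odd plus 7*11 even-even gives 154.
components with irreducible characters: 154; plus the single component of reducible (abelian) characters: total 155.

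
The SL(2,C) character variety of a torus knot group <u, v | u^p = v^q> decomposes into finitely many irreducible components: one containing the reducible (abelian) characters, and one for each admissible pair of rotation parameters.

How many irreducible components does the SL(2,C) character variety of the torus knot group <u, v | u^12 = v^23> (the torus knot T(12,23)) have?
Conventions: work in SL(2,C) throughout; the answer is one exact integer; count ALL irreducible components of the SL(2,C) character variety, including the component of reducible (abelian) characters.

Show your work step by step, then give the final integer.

Gamma = < u, v | u^12 = v^23 > (torus knot T(12,23)); the central element u^12 = v^23 acts as +I or -I in any irreducible SL(2,C) representation.
So on each irreducible component the traces are pinned: tr(u) = 2*cos(pi*alpha/12) with 1 <= alpha <= 11, tr(v) = 2*cos(pi*beta/23) with 1 <= beta <= 22.
u^12 = (-1)^alpha I and v^23 = (-1)^beta I must agree, so alpha and beta have equal parity.
Counting: 6 odd alphas x 11 odd betas + 5 even alphas x 11 even betas = 66 + 55 = 121.
That is 121 components of irreducible characters, and with the reducible (abelian) component the total is 122.

122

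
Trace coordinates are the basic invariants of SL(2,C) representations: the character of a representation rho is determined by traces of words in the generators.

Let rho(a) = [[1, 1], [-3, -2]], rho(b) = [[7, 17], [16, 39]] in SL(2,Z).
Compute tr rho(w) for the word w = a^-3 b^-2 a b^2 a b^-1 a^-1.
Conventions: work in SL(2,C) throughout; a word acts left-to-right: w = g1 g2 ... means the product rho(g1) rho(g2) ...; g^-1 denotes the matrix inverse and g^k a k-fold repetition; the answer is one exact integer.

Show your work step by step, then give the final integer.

1900070310

rho(a^-1) = [[-2, -1], [3, 1]]
... * rho(a^-1) = [[-2, -1], [3, 1]]  ->  [[1, 1], [-3, -2]]
... * rho(a^-1) = [[-2, -1], [3, 1]]  ->  [[1, 0], [0, 1]]
... * rho(b^-1) = [[39, -17], [-16, 7]]  ->  [[39, -17], [-16, 7]]
... * rho(b^-1) = [[39, -17], [-16, 7]]  ->  [[1793, -782], [-736, 321]]
... * rho(a) = [[1, 1], [-3, -2]]  ->  [[4139, 3357], [-1699, -1378]]
... * rho(b) = [[7, 17], [16, 39]]  ->  [[82685, 201286], [-33941, -82625]]
... * rho(b) = [[7, 17], [16, 39]]  ->  [[3799371, 9255799], [-1559587, -3799372]]
... * rho(a) = [[1, 1], [-3, -2]]  ->  [[-23968026, -14712227], [9838529, 6039157]]
... * rho(b^-1) = [[39, -17], [-16, 7]]  ->  [[-699357382, 304470853], [287076119, -124980894]]
... * rho(a^-1) = [[-2, -1], [3, 1]]  ->  [[2312127323, 1003828235], [-949094920, -412057013]]
tr = 2312127323 + -412057013 = 1900070310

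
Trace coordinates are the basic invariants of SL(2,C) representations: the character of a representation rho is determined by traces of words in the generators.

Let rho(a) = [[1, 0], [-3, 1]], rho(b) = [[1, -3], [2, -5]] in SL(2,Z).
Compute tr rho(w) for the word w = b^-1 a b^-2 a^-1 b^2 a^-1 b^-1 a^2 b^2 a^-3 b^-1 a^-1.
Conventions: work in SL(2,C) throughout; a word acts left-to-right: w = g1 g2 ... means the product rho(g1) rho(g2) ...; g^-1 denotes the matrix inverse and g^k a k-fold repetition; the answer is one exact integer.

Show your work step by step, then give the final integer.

-159112894

rho(b^-1) = [[-5, 3], [-2, 1]]
... * rho(a) = [[1, 0], [-3, 1]]  ->  [[-14, 3], [-5, 1]]
... * rho(b^-1) = [[-5, 3], [-2, 1]]  ->  [[64, -39], [23, -14]]
... * rho(b^-1) = [[-5, 3], [-2, 1]]  ->  [[-242, 153], [-87, 55]]
... * rho(a^-1) = [[1, 0], [3, 1]]  ->  [[217, 153], [78, 55]]
... * rho(b) = [[1, -3], [2, -5]]  ->  [[523, -1416], [188, -509]]
... * rho(b) = [[1, -3], [2, -5]]  ->  [[-2309, 5511], [-830, 1981]]
... * rho(a^-1) = [[1, 0], [3, 1]]  ->  [[14224, 5511], [5113, 1981]]
... * rho(b^-1) = [[-5, 3], [-2, 1]]  ->  [[-82142, 48183], [-29527, 17320]]
... * rho(a) = [[1, 0], [-3, 1]]  ->  [[-226691, 48183], [-81487, 17320]]
... * rho(a) = [[1, 0], [-3, 1]]  ->  [[-371240, 48183], [-133447, 17320]]
... * rho(b) = [[1, -3], [2, -5]]  ->  [[-274874, 872805], [-98807, 313741]]
... * rho(b) = [[1, -3], [2, -5]]  ->  [[1470736, -3539403], [528675, -1272284]]
... * rho(a^-1) = [[1, 0], [3, 1]]  ->  [[-9147473, -3539403], [-3288177, -1272284]]
... * rho(a^-1) = [[1, 0], [3, 1]]  ->  [[-19765682, -3539403], [-7105029, -1272284]]
... * rho(a^-1) = [[1, 0], [3, 1]]  ->  [[-30383891, -3539403], [-10921881, -1272284]]
... * rho(b^-1) = [[-5, 3], [-2, 1]]  ->  [[158998261, -94691076], [57153973, -34037927]]
... * rho(a^-1) = [[1, 0], [3, 1]]  ->  [[-125074967, -94691076], [-44959808, -34037927]]
tr = -125074967 + -34037927 = -159112894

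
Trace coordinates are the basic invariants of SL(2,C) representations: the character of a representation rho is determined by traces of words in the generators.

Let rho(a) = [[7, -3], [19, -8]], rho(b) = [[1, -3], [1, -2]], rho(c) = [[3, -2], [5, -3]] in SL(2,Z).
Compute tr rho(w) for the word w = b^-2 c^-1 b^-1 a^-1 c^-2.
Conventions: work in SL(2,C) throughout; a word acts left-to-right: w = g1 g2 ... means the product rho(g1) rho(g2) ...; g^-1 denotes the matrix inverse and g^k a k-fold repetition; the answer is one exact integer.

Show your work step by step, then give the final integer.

326

rho(b^-1) = [[-2, 3], [-1, 1]]
... * rho(b^-1) = [[-2, 3], [-1, 1]]  ->  [[1, -3], [1, -2]]
... * rho(c^-1) = [[-3, 2], [-5, 3]]  ->  [[12, -7], [7, -4]]
... * rho(b^-1) = [[-2, 3], [-1, 1]]  ->  [[-17, 29], [-10, 17]]
... * rho(a^-1) = [[-8, 3], [-19, 7]]  ->  [[-415, 152], [-243, 89]]
... * rho(c^-1) = [[-3, 2], [-5, 3]]  ->  [[485, -374], [284, -219]]
... * rho(c^-1) = [[-3, 2], [-5, 3]]  ->  [[415, -152], [243, -89]]
tr = 415 + -89 = 326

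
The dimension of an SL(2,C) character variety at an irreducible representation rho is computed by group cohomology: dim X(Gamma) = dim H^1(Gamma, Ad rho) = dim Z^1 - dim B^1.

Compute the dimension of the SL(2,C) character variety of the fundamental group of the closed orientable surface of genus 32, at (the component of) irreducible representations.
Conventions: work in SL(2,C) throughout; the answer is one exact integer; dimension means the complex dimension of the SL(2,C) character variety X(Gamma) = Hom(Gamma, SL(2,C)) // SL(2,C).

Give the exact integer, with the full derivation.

The genus-32 surface group: 2g = 64 generators, one relator prod [a_i, b_i].
Before the relator condition, cocycle space has dim 3*64 = 192.
At an irreducible rho, H^2 = coker(d_2) vanishes (Poincare duality: H^2 is dual to H^0 = invariants = 0), so d_2 is surjective onto sl_2 and dim Z^1 = 192 - 3 = 189.
dim B^1 = 3 (coboundaries, injective at irreducible rho).
dim X = dim H^1 = 189 - 3 = 186.

186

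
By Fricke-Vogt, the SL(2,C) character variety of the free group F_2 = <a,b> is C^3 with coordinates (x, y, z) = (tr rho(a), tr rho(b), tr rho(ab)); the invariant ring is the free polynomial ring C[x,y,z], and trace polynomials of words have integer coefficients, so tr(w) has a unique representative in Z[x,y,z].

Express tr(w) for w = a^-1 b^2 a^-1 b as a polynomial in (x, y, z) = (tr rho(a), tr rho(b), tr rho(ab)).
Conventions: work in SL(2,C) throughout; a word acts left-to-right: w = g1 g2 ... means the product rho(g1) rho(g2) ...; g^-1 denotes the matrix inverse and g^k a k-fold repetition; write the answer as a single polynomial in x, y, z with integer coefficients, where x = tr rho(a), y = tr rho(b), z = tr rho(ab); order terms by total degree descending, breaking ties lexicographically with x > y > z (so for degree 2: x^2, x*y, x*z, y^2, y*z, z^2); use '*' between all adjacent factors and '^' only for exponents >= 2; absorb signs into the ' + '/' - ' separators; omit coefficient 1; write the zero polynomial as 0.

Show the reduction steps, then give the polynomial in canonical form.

apply: trace(b^2) = trace(b) trace(b) - trace(1)  (reduce the b square) = y^2 - 2
trace(b^3) = trace(b) trace(b^2) - trace(b)  (reduce the b square) = y^3 - 3*y
apply: trace(a b^2) = trace(b) trace(a b) - trace(a)  (reduce the b square) = y*z - x
use: trace(b^3 a) = trace(b) trace(a b^2) - trace(a b)  (reduce the b square) = y^2*z - x*y - z
apply: trace(b a^-1 b^2) = trace(b^3) trace(a) - trace(b^3 a)  (eliminate a^-1) = x*y^3 - y^2*z - 2*x*y + z
use: trace(a b a b) = trace(b a) trace(b a) - trace(1)  (split on b) = z^2 - 2
trace(a b a) = trace(a) trace(b a) - trace(b)  (reduce the a square) = x*z - y
apply: trace(b^2 a b a) = trace(b) trace(a b a b) - trace(a b a)  (reduce the b square) = y*z^2 - x*z - y
apply: trace(b a^-1 b^2 a) = trace(b^2 a b) trace(a) - trace(b^2 a b a)  (eliminate a^-1) = x*y^2*z - x^2*y - y*z^2 + y
trace(a^-1 b^2 a^-1 b) = trace(b a^-1 b^2) trace(a) - trace(b a^-1 b^2 a)  (eliminate a^-1) = x^2*y^3 - 2*x*y^2*z - x^2*y + y*z^2 + x*z - y

x^2*y^3 - 2*x*y^2*z - x^2*y + y*z^2 + x*z - y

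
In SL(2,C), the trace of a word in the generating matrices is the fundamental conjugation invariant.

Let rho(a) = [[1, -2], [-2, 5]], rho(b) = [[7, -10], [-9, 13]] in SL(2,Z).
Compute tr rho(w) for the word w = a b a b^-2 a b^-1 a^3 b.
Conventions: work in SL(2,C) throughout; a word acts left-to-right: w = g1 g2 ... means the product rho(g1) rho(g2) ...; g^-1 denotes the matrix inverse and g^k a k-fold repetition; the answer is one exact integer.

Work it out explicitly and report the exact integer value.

515327360

rho(a) = [[1, -2], [-2, 5]]
... * rho(b) = [[7, -10], [-9, 13]]  ->  [[25, -36], [-59, 85]]
... * rho(a) = [[1, -2], [-2, 5]]  ->  [[97, -230], [-229, 543]]
... * rho(b^-1) = [[13, 10], [9, 7]]  ->  [[-809, -640], [1910, 1511]]
... * rho(b^-1) = [[13, 10], [9, 7]]  ->  [[-16277, -12570], [38429, 29677]]
... * rho(a) = [[1, -2], [-2, 5]]  ->  [[8863, -30296], [-20925, 71527]]
... * rho(b^-1) = [[13, 10], [9, 7]]  ->  [[-157445, -123442], [371718, 291439]]
... * rho(a) = [[1, -2], [-2, 5]]  ->  [[89439, -302320], [-211160, 713759]]
... * rho(a) = [[1, -2], [-2, 5]]  ->  [[694079, -1690478], [-1638678, 3991115]]
... * rho(a) = [[1, -2], [-2, 5]]  ->  [[4075035, -9840548], [-9620908, 23232931]]
... * rho(b) = [[7, -10], [-9, 13]]  ->  [[117090177, -168677474], [-276442735, 398237183]]
tr = 117090177 + 398237183 = 515327360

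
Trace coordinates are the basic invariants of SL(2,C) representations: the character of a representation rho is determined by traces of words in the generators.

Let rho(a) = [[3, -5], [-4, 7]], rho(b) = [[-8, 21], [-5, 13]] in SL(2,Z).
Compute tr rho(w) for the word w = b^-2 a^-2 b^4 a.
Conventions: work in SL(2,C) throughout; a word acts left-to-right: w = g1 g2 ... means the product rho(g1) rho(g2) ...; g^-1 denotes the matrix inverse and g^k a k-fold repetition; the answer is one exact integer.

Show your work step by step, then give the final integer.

-1236050

rho(b^-1) = [[13, -21], [5, -8]]
... * rho(b^-1) = [[13, -21], [5, -8]]  ->  [[64, -105], [25, -41]]
... * rho(a^-1) = [[7, 5], [4, 3]]  ->  [[28, 5], [11, 2]]
... * rho(a^-1) = [[7, 5], [4, 3]]  ->  [[216, 155], [85, 61]]
... * rho(b) = [[-8, 21], [-5, 13]]  ->  [[-2503, 6551], [-985, 2578]]
... * rho(b) = [[-8, 21], [-5, 13]]  ->  [[-12731, 32600], [-5010, 12829]]
... * rho(b) = [[-8, 21], [-5, 13]]  ->  [[-61152, 156449], [-24065, 61567]]
... * rho(b) = [[-8, 21], [-5, 13]]  ->  [[-293029, 749645], [-115315, 295006]]
... * rho(a) = [[3, -5], [-4, 7]]  ->  [[-3877667, 6712660], [-1525969, 2641617]]
tr = -3877667 + 2641617 = -1236050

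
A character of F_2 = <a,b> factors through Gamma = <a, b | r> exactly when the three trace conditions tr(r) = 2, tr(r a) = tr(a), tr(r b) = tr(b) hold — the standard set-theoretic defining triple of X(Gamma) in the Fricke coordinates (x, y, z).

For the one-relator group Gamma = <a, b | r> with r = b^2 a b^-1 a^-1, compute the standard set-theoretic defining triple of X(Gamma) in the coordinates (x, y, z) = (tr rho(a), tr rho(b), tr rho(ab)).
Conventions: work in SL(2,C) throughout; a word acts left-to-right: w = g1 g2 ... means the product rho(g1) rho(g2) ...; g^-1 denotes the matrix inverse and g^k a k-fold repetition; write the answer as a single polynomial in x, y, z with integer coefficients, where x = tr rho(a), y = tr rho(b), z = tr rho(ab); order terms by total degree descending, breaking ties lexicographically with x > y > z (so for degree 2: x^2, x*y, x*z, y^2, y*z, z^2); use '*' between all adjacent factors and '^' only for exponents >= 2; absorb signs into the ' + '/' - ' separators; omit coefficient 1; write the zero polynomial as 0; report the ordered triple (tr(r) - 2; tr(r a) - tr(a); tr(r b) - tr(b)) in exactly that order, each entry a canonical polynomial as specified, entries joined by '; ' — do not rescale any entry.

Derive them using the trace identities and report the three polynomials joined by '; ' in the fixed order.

-x*y^2*z + x^2*y + y^3 + y*z^2 - 3*y - 2; -x + z; -x*y^3*z + x^2*y^2 + y^4 + y^2*z^2 + x*y*z - x^2 - 4*y^2 - z^2 - y + 2

trace(b^2) = trace(b) * trace(b) - trace(1)  (reduce the b square) = y^2 - 2
trace(b a b) = trace(b) * trace(a b) - trace(a)  (reduce the b square) = y*z - x
trace(b^2 a b) = trace(b) * trace(b a b) - trace(b a)  (reduce the b square) = y^2*z - x*y - z
trace(a b a b) = trace(b a) * trace(b a) - trace(1)  (split on b) = z^2 - 2
trace(a b a) = trace(a) * trace(b a) - trace(b)  (reduce the a square) = x*z - y
reduce: trace(b^2 a b a) = trace(b) * trace(a b a b) - trace(a b a)  (reduce the b square) = y*z^2 - x*z - y
trace(a^-1 b^2 a b) = trace(b^2 a b) * trace(a) - trace(b^2 a b a)  (eliminate a^-1) = x*y^2*z - x^2*y - y*z^2 + y
trace(b^2 a b^-1 a^-1) = trace(a^-1 b^2 a) * trace(b) - trace(a^-1 b^2 a b)  (eliminate b^-1) = -x*y^2*z + x^2*y + y^3 + y*z^2 - 3*y
reduce: trace(b^3) = trace(b) * trace(b^2) - trace(b) = y^3 - 3*y
reduce: trace(b^3 a b) = trace(b) * trace(b^2 a b) - trace(b^2 a) = y^3*z - x*y^2 - 2*y*z + x
trace(b^3 a b a) = trace(b) * trace(b a b a b) - trace(b a b a) = y^2*z^2 - x*y*z - y^2 - z^2 + 2
trace(a^-1 b^3 a b) = trace(b^3 a b) * trace(a) - trace(b^3 a b a) = x*y^3*z - x^2*y^2 - y^2*z^2 - x*y*z + x^2 + y^2 + z^2 - 2
trace(b^2 a b^-1 a^-1 b) = trace(a^-1 b^3 a) * trace(b) - trace(a^-1 b^3 a b) = -x*y^3*z + x^2*y^2 + y^4 + y^2*z^2 + x*y*z - x^2 - 4*y^2 - z^2 + 2
assemble the triple (trace(r) - 2; trace(r a) - x; trace(r b) - y)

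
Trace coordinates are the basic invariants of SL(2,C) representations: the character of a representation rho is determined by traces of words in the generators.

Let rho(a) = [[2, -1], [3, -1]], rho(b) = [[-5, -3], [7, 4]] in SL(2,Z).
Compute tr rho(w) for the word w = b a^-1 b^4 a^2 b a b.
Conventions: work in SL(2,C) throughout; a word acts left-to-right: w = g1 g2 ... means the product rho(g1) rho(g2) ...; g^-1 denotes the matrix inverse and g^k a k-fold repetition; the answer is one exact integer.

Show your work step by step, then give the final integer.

rho(b) = [[-5, -3], [7, 4]]
... * rho(a^-1) = [[-1, 1], [-3, 2]]  ->  [[14, -11], [-19, 15]]
... * rho(b) = [[-5, -3], [7, 4]]  ->  [[-147, -86], [200, 117]]
... * rho(b) = [[-5, -3], [7, 4]]  ->  [[133, 97], [-181, -132]]
... * rho(b) = [[-5, -3], [7, 4]]  ->  [[14, -11], [-19, 15]]
... * rho(b) = [[-5, -3], [7, 4]]  ->  [[-147, -86], [200, 117]]
... * rho(a) = [[2, -1], [3, -1]]  ->  [[-552, 233], [751, -317]]
... * rho(a) = [[2, -1], [3, -1]]  ->  [[-405, 319], [551, -434]]
... * rho(b) = [[-5, -3], [7, 4]]  ->  [[4258, 2491], [-5793, -3389]]
... * rho(a) = [[2, -1], [3, -1]]  ->  [[15989, -6749], [-21753, 9182]]
... * rho(b) = [[-5, -3], [7, 4]]  ->  [[-127188, -74963], [173039, 101987]]
tr = -127188 + 101987 = -25201

-25201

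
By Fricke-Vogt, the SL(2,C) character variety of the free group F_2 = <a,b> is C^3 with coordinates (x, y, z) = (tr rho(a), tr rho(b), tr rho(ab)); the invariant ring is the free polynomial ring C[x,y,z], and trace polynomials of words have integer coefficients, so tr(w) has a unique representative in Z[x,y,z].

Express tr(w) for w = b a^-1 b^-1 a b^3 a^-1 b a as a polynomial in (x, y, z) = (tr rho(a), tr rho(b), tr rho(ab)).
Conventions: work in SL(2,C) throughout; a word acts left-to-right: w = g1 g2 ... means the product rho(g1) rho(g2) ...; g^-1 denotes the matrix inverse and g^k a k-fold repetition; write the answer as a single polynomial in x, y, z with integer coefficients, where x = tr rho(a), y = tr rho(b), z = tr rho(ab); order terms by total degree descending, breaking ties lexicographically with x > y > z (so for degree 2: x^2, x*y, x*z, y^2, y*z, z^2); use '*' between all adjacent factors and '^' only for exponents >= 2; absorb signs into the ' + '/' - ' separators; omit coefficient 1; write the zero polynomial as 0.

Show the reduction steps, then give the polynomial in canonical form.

-x^2*y^4*z^2 + 2*x^3*y^3*z + x*y^5*z + 2*x*y^3*z^3 - x^4*y^2 - x^2*y^4 - x^2*y^2*z^2 - y^4*z^2 - y^2*z^4 - 2*x^3*y*z - 5*x*y^3*z - 2*x*y*z^3 + x^4 + 5*x^2*y^2 + 2*x^2*z^2 + y^4 + 5*y^2*z^2 + z^4 + 4*x*y*z - 4*x^2 - 4*y^2 - 4*z^2 + 2

tr(b a b) = tr(b) * tr(a b) - tr(a)  (reduce the b square) = y*z - x
tr(a b^3) = tr(b) * tr(b a b) - tr(b a)  (reduce the b square) = y^2*z - x*y - z
tr(a b^4) = tr(b) * tr(a b^3) - tr(a b^2)  (reduce the b square) = y^3*z - x*y^2 - 2*y*z + x
so tr(b^4 a b) = tr(b) * tr(a b^4) - tr(a b^3)  (reduce the b square) = y^4*z - x*y^3 - 3*y^2*z + 2*x*y + z
tr(a b a b) = tr(a b) * tr(a b) - tr(1)  (split on a) = z^2 - 2
tr(a b a) = tr(a) * tr(b a) - tr(b)  (reduce the a square) = x*z - y
tr(a b^2 a b) = tr(b) * tr(a b a b) - tr(a b a)  (reduce the b square) = y*z^2 - x*z - y
tr(a^2) = tr(a) * tr(a) - tr(1)  (reduce the a square) = x^2 - 2
so tr(a b^2 a) = tr(b) * tr(a^2 b) - tr(a^2)  (reduce the b square) = x*y*z - x^2 - y^2 + 2
tr(a b^2 a b^2) = tr(b) * tr(a b^2 a b) - tr(a b^2 a)  (reduce the b square) = y^2*z^2 - 2*x*y*z + x^2 - 2
reduce: tr(b^2 a b^2 a b) = tr(b) * tr(a b^2 a b^2) - tr(a b^2 a b)  (reduce the b square) = y^3*z^2 - 2*x*y^2*z + x^2*y - y*z^2 + x*z - y
so tr(b a b^4 a b) = tr(b) * tr(b^2 a b^2 a b) - tr(b^2 a b^2 a)  (reduce the b square) = y^4*z^2 - 2*x*y^3*z + x^2*y^2 - 2*y^2*z^2 + 3*x*y*z - x^2 - y^2 + 2
reduce: tr(a b a b a b) = tr(b a) * tr(b a b a) - tr(b^-1 a^-1)  (split on b) = z^3 - 3*z
tr(a b a b a) = tr(a) * tr(b a b a) - tr(b a b)  (reduce the a square) = x*z^2 - y*z - x
reduce: tr(b a b a b a b) = tr(b) * tr(a b a b a b) - tr(a b a b a)  (reduce the b square) = y*z^3 - x*z^2 - 2*y*z + x
reduce: tr(b^2 a b a b a b) = tr(b) * tr(b a b a b a b) - tr(b a b a b a)  (reduce the b square) = y^2*z^3 - x*y*z^2 - 2*y^2*z - z^3 + x*y + 3*z
tr(b a b^4 a b a) = tr(b) * tr(b^2 a b a b a b) - tr(b^2 a b a b a)  (reduce the b square) = y^3*z^3 - x*y^2*z^2 - 2*y^3*z - 2*y*z^3 + x*y^2 + x*z^2 + 5*y*z - x
reduce: tr(a b^4 a b a^-1 b) = tr(b a b^4 a b) * tr(a) - tr(b a b^4 a b a)  (eliminate a^-1) = x*y^4*z^2 - 2*x^2*y^3*z - y^3*z^3 + x^3*y^2 - x*y^2*z^2 + 3*x^2*y*z + 2*y^3*z + 2*y*z^3 - x^3 - 2*x*y^2 - x*z^2 - 5*y*z + 3*x
tr(b a b a^-1 b^-1 a b^3) = tr(a b^4 a b a^-1) * tr(b) - tr(a b^4 a b a^-1 b)  (eliminate b^-1) = -x*y^4*z^2 + 2*x^2*y^3*z + y^5*z + y^3*z^3 - x^3*y^2 - x*y^4 + x*y^2*z^2 - 3*x^2*y*z - 5*y^3*z - 2*y*z^3 + x^3 + 4*x*y^2 + x*z^2 + 6*y*z - 3*x
tr(b^2 a b a b) = tr(b) * tr(a b a b^2) - tr(a b a b)  (reduce the b square) = y^2*z^2 - x*y*z - y^2 - z^2 + 2
tr(b^3 a b a b) = tr(b) * tr(b^2 a b a b) - tr(b^2 a b a)  (reduce the b square) = y^3*z^2 - x*y^2*z - y^3 - 2*y*z^2 + x*z + 3*y
tr(a b a b^2 a) = tr(a) * tr(b a b^2 a) - tr(b a b^2)  (reduce the a square) = x*y*z^2 - x^2*z - y^2*z + z
so tr(b a b a b^2 a b) = tr(b) * tr(a b a b^2 a b) - tr(a b a b^2 a)  (reduce the b square) = y^2*z^3 - 2*x*y*z^2 + x^2*z - y^2*z + x*y - z
tr(b a b^3 a b a b) = tr(b) * tr(b a b a b^2 a b) - tr(b a b a b^2 a)  (reduce the b square) = y^3*z^3 - 2*x*y^2*z^2 + x^2*y*z - y^3*z - y*z^3 + x*y^2 + x*z^2 + y*z - x
reduce: tr(a b a b a b a b) = tr(b a b a) * tr(b a b a) - tr(1)  (split on b) = z^4 - 4*z^2 + 2
reduce: tr(a b a b a b a) = tr(a) * tr(b a b a b a) - tr(b a b a b)  (reduce the a square) = x*z^3 - y*z^2 - 2*x*z + y
so tr(a b a b a b a b^2) = tr(b) * tr(a b a b a b a b) - tr(a b a b a b a)  (reduce the b square) = y*z^4 - x*z^3 - 3*y*z^2 + 2*x*z + y
tr(b a b^3 a b a b a) = tr(b) * tr(a b a b a b a b^2) - tr(a b a b a b a b)  (reduce the b square) = y^2*z^4 - x*y*z^3 - 3*y^2*z^2 - z^4 + 2*x*y*z + y^2 + 4*z^2 - 2
reduce: tr(a b^3 a b a b a^-1 b) = tr(b a b^3 a b a b) * tr(a) - tr(b a b^3 a b a b a)  (eliminate a^-1) = x*y^3*z^3 - 2*x^2*y^2*z^2 - y^2*z^4 + x^3*y*z - x*y^3*z + x^2*y^2 + x^2*z^2 + 3*y^2*z^2 + z^4 - x*y*z - x^2 - y^2 - 4*z^2 + 2
so tr(b a b a^-1 b^-1 a b^3 a) = tr(a b^3 a b a b a^-1) * tr(b) - tr(a b^3 a b a b a^-1 b)  (eliminate b^-1) = -x*y^3*z^3 + 2*x^2*y^2*z^2 + y^4*z^2 + y^2*z^4 - x^3*y*z - x^2*y^2 - x^2*z^2 - y^4 - 5*y^2*z^2 - z^4 + 2*x*y*z + x^2 + 4*y^2 + 4*z^2 - 2
tr(b a^-1 b^-1 a b^3 a^-1 b a) = tr(b a b a^-1 b^-1 a b^3) * tr(a) - tr(b a b a^-1 b^-1 a b^3 a)  (eliminate a^-1) = -x^2*y^4*z^2 + 2*x^3*y^3*z + x*y^5*z + 2*x*y^3*z^3 - x^4*y^2 - x^2*y^4 - x^2*y^2*z^2 - y^4*z^2 - y^2*z^4 - 2*x^3*y*z - 5*x*y^3*z - 2*x*y*z^3 + x^4 + 5*x^2*y^2 + 2*x^2*z^2 + y^4 + 5*y^2*z^2 + z^4 + 4*x*y*z - 4*x^2 - 4*y^2 - 4*z^2 + 2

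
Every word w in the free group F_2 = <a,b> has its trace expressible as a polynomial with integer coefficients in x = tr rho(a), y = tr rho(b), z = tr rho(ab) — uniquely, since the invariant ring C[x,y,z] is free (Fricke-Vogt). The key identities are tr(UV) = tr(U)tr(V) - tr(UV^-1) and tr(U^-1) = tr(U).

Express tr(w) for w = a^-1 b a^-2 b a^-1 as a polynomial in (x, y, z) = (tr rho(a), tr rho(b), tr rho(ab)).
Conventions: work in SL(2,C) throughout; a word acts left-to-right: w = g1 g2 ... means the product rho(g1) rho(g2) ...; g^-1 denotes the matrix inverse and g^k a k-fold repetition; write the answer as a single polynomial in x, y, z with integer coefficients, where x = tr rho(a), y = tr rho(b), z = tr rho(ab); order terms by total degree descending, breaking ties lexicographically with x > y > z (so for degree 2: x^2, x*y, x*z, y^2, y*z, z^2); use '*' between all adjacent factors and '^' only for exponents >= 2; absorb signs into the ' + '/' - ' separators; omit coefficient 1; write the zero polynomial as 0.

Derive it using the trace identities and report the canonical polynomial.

x^4*y^2 - 2*x^3*y*z - 2*x^2*y^2 + x^2*z^2 + 2*x*y*z + y^2 - 2

trace(b^2) = trace(b) trace(b) - trace(1)   [square of b] = y^2 - 2
so trace(b^2 a) = trace(b) trace(a b) - trace(a)   [square of b] = y*z - x
reduce: trace(b a^-1 b) = trace(b^2) trace(a) - trace(b^2 a)   [inverse elimination on a] = x*y^2 - y*z - x
trace(b a b a) = trace(a b) trace(a b) - trace(1)   [split at a repeated a] = z^2 - 2
trace(b a^-1 b a) = trace(b a b) trace(a) - trace(b a b a)   [inverse elimination on a] = x*y*z - x^2 - z^2 + 2
trace(a^-1 b a^-1 b) = trace(b a^-1 b) trace(a) - trace(b a^-1 b a)   [inverse elimination on a] = x^2*y^2 - 2*x*y*z + z^2 - 2
reduce: trace(a^-1 b a^-2 b) = trace(a^-1 b a^-1 b) trace(a) - trace(a^-1 b a^-1 b a)   [inverse elimination on a] = x^3*y^2 - 2*x^2*y*z - x*y^2 + x*z^2 + y*z - x
trace(b a^-2 b) = trace(b^2 a^-1) trace(a) - trace(b^2)   [inverse elimination on a] = x^2*y^2 - x*y*z - x^2 - y^2 + 2
trace(a^-1 b a^-2 b a^-1) = trace(a^-1 b a^-2 b) trace(a) - trace(a^-1 b a^-2 b a)   [inverse elimination on a] = x^4*y^2 - 2*x^3*y*z - 2*x^2*y^2 + x^2*z^2 + 2*x*y*z + y^2 - 2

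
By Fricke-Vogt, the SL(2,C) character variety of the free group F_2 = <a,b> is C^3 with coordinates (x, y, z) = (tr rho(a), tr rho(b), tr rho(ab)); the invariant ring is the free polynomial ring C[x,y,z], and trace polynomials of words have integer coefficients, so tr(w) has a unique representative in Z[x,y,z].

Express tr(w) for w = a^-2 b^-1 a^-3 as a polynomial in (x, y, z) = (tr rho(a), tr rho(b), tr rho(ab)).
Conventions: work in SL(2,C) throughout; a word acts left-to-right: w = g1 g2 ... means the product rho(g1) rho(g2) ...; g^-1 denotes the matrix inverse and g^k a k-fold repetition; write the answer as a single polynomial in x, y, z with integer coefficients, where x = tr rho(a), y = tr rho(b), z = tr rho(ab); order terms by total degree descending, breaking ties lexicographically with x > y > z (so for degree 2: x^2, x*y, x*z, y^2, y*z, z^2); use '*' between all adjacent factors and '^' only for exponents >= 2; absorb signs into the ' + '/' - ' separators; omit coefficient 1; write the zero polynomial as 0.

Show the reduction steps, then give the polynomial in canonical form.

so tr(a^-1) = tr(a) = x
so tr(a^-2) = tr(a^-1)*tr(a) - tr(1)  (eliminate a^-1) = x^2 - 2
so tr(a^-3) = tr(a^-2)*tr(a) - tr(a^-1)  (eliminate a^-1) = x^3 - 3*x
so tr(a^-4) = tr(a^-3)*tr(a) - tr(a^-2)  (eliminate a^-1) = x^4 - 4*x^2 + 2
tr(a^-1 b) = tr(b)*tr(a) - tr(b a)  (eliminate a^-1) = x*y - z
tr(b a^-2) = tr(a^-1 b)*tr(a) - tr(a^-1 b a)  (eliminate a^-1) = x^2*y - x*z - y
tr(b a^-3) = tr(b a^-2)*tr(a) - tr(b a^-1)  (eliminate a^-1) = x^3*y - x^2*z - 2*x*y + z
tr(a^-4 b) = tr(b a^-3)*tr(a) - tr(b a^-2)  (eliminate a^-1) = x^4*y - x^3*z - 3*x^2*y + 2*x*z + y
tr(b^-1 a^-4) = tr(a^-4)*tr(b) - tr(a^-4 b)  (eliminate b^-1) = x^3*z - x^2*y - 2*x*z + y
so tr(a^-1 b^-1 a^-1) = tr(a^-1 b^-1)*tr(a) - tr(a^-1 b^-1 a)  (eliminate a^-1) = x*z - y
tr(b^-1 a^-3) = tr(a^-1 b^-1 a^-1)*tr(a) - tr(a^-1 b^-1)  (eliminate a^-1) = x^2*z - x*y - z
tr(a^-2 b^-1 a^-3) = tr(b^-1 a^-4)*tr(a) - tr(b^-1 a^-3)  (eliminate a^-1) = x^4*z - x^3*y - 3*x^2*z + 2*x*y + z

x^4*z - x^3*y - 3*x^2*z + 2*x*y + z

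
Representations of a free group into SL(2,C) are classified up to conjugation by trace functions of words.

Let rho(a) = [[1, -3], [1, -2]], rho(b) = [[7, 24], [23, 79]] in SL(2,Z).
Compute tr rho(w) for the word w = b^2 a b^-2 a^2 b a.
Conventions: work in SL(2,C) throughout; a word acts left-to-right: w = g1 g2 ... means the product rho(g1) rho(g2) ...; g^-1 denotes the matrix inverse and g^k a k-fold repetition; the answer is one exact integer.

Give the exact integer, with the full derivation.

rho(b) = [[7, 24], [23, 79]]
... * rho(b) = [[7, 24], [23, 79]]  ->  [[601, 2064], [1978, 6793]]
... * rho(a) = [[1, -3], [1, -2]]  ->  [[2665, -5931], [8771, -19520]]
... * rho(b^-1) = [[79, -24], [-23, 7]]  ->  [[346948, -105477], [1141869, -347144]]
... * rho(b^-1) = [[79, -24], [-23, 7]]  ->  [[29834863, -9065091], [98191963, -29834864]]
... * rho(a) = [[1, -3], [1, -2]]  ->  [[20769772, -71374407], [68357099, -234906161]]
... * rho(a) = [[1, -3], [1, -2]]  ->  [[-50604635, 80439498], [-166549062, 264741025]]
... * rho(b) = [[7, 24], [23, 79]]  ->  [[1495876009, 5140209102], [4923200141, 16917363487]]
... * rho(a) = [[1, -3], [1, -2]]  ->  [[6636085111, -14768046231], [21840563628, -48604327397]]
tr = 6636085111 + -48604327397 = -41968242286

-41968242286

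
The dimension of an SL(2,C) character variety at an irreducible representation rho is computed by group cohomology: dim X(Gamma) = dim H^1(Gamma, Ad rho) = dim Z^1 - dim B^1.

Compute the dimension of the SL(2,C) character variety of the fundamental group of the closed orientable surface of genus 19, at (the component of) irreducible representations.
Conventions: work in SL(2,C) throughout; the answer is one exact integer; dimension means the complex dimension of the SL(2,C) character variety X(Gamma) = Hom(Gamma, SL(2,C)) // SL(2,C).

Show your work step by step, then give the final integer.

The genus-19 surface group: 2g = 38 generators, one relator prod [a_i, b_i].
Unconstrained cocycle data is one sl_2 vector per generator (114 dimensions), cut by the relator condition d_2(z) = 0.
At an irreducible rho, H^2 = coker(d_2) vanishes (Poincare duality: H^2 is dual to H^0 = invariants = 0), so d_2 is surjective onto sl_2 and dim Z^1 = 114 - 3 = 111.
Coboundaries contribute dim B^1 = 3 (injective at irreducible rho).
Hence dim X = 111 - 3 = 108.

108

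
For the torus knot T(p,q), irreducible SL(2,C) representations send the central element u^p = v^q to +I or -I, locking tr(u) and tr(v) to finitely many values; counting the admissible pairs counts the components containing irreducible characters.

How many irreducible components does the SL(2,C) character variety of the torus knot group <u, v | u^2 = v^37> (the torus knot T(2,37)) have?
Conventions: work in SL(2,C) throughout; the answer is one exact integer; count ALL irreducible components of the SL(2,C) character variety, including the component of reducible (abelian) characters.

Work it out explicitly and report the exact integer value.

19

In the torus knot group T(2,37), u^2 = v^37 is central, so an irreducible representation sends it to +I or -I (Schur).
This locks tr(u) to 2*cos(pi*alpha/2), alpha in 1..1, and tr(v) to 2*cos(pi*beta/37), beta in 1..36, on each component of irreducible characters.
The two central values (-1)^alpha I and (-1)^beta I must be the same matrix, so alpha and beta share a parity.
Counting: 1 odd alphas x 18 odd betas + 0 even alphas x 18 even betas = 18 + 0 = 18.
That is 18 components of irreducible characters, and with the reducible (abelian) component the total is 19.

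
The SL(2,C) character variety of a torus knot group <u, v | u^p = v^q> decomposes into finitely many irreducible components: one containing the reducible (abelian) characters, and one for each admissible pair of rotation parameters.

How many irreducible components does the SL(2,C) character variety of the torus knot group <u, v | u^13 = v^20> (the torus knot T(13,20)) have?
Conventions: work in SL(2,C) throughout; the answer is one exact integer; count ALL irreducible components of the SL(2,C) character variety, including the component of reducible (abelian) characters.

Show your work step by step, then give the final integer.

In the torus knot group T(13,20), u^13 = v^20 is central, so an irreducible representation sends it to +I or -I (Schur).
This locks tr(u) to 2*cos(pi*alpha/13), alpha in 1..12, and tr(v) to 2*cos(pi*beta/20), beta in 1..19, on each component of irreducible characters.
Consistency of u^13 = (-1)^alpha I with v^20 = (-1)^beta I forces alpha = beta (mod 2).
count pairs: odd alpha (6 choices) x odd beta (10), plus even alpha (6) x even beta (9): 6*10 + 6*9 = 114.
components with irreducible characters: 114; plus the single component of reducible (abelian) characters: total 115.

115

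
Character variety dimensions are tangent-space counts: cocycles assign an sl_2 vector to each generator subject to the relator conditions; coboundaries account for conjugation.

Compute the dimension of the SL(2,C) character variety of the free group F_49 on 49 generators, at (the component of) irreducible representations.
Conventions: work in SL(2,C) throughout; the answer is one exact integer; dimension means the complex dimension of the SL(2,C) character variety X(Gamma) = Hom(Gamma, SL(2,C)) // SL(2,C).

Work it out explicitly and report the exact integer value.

Here Gamma is free of rank 49 — no relator constrains a cocycle.
So Z^1 = (sl_2)^49 in full: dim Z^1 = 147.
Irreducibility makes the coboundary map sl_2 -> Z^1 injective (trivial centralizer), so dim B^1 = 3.
dim H^1 = 147 - 3 = 144, which is dim X.

144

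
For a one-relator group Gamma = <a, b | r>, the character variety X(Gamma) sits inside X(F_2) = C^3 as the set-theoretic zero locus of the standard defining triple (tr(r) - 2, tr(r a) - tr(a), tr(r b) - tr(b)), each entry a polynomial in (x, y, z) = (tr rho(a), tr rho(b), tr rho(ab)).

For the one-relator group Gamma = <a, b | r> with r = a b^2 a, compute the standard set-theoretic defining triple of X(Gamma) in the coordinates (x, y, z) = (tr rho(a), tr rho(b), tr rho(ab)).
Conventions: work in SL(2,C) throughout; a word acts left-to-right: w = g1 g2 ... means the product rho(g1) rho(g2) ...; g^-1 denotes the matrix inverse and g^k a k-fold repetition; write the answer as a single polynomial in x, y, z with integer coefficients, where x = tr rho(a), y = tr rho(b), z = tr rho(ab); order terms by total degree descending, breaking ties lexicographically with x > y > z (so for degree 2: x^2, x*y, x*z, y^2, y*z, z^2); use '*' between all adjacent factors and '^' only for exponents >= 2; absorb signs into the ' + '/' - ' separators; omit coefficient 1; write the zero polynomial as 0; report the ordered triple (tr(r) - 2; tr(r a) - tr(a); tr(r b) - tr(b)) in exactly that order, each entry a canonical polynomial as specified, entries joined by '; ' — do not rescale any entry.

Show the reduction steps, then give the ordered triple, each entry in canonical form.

trace(b^2 a) = trace(b) * trace(a b) - trace(a) = y*z - x
trace(b^2) = trace(b) * trace(b) - trace(1) = y^2 - 2
trace(a b^2 a) = trace(a) * trace(b^2 a) - trace(b^2) = x*y*z - x^2 - y^2 + 2
trace(a b^2 a^2) = trace(a) * trace(b^2 a^2) - trace(b^2 a) = x^2*y*z - x^3 - x*y^2 - y*z + 3*x
trace(a b a b) = trace(a b) * trace(a b) - trace(1) = z^2 - 2
trace(a b a) = trace(a) * trace(b a) - trace(b) = x*z - y
reduce: trace(a b^2 a b) = trace(b) * trace(a b a b) - trace(a b a) = y*z^2 - x*z - y
assemble the triple (trace(r) - 2; trace(r a) - x; trace(r b) - y)

x*y*z - x^2 - y^2; x^2*y*z - x^3 - x*y^2 - y*z + 2*x; y*z^2 - x*z - 2*y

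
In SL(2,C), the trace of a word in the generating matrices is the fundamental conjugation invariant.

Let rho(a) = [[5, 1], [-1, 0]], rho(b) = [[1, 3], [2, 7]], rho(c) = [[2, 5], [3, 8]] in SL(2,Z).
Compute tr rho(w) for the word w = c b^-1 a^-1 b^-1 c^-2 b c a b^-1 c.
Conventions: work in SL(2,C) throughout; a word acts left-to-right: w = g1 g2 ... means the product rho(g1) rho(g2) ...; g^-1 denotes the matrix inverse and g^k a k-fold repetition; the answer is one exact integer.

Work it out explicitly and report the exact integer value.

rho(c) = [[2, 5], [3, 8]]
... * rho(b^-1) = [[7, -3], [-2, 1]]  ->  [[4, -1], [5, -1]]
... * rho(a^-1) = [[0, -1], [1, 5]]  ->  [[-1, -9], [-1, -10]]
... * rho(b^-1) = [[7, -3], [-2, 1]]  ->  [[11, -6], [13, -7]]
... * rho(c^-1) = [[8, -5], [-3, 2]]  ->  [[106, -67], [125, -79]]
... * rho(c^-1) = [[8, -5], [-3, 2]]  ->  [[1049, -664], [1237, -783]]
... * rho(b) = [[1, 3], [2, 7]]  ->  [[-279, -1501], [-329, -1770]]
... * rho(c) = [[2, 5], [3, 8]]  ->  [[-5061, -13403], [-5968, -15805]]
... * rho(a) = [[5, 1], [-1, 0]]  ->  [[-11902, -5061], [-14035, -5968]]
... * rho(b^-1) = [[7, -3], [-2, 1]]  ->  [[-73192, 30645], [-86309, 36137]]
... * rho(c) = [[2, 5], [3, 8]]  ->  [[-54449, -120800], [-64207, -142449]]
tr = -54449 + -142449 = -196898

-196898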